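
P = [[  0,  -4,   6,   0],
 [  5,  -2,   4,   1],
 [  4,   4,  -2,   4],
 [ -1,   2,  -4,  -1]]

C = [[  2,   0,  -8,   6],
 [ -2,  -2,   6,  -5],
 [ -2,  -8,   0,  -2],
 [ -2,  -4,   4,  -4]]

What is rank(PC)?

2

First compute PC:
[[ -4, -40, -24,   8],
 [  4, -32, -48,  28],
 [ -4,  -8,   8,  -8],
 [  4,  32,  16,  -4]]
Now row reduce the product.
R2 ← R2 + R1: [0, -72, -72, 36]
R3 ← R3 − R1: [0, 32, 32, -16]
R4 ← R4 + R1: [0, -8, -8, 4]
R3 ← R3 + (4/9)·R2: [0, 0, 0, 0]
R4 ← R4 − (1/9)·R2: [0, 0, 0, 0]
2 nonzero rows, so rank(PC) = 2.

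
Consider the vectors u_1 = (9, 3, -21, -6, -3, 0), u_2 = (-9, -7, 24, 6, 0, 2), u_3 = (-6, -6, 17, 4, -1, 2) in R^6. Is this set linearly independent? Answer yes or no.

no

Form the matrix with these vectors as rows and row reduce.
R2 ← R2 + R1: [0, -4, 3, 0, -3, 2]
R3 ← R3 + (2/3)·R1: [0, -4, 3, 0, -3, 2]
R3 ← R3 − R2: [0, 0, 0, 0, 0, 0]
2 nonzero rows, so the 3 vectors span a space of dimension 2.
Since 2 < 3, the vectors are linearly dependent.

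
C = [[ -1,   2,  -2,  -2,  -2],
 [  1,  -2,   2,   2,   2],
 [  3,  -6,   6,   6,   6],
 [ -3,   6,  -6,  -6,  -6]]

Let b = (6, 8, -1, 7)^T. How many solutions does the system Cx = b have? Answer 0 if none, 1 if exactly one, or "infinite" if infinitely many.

Row reduce the augmented matrix [C | b].
R2 ← R2 + R1: [0, 0, 0, 0, 0, 14]
R3 ← R3 + (3)·R1: [0, 0, 0, 0, 0, 17]
R4 ← R4 − (3)·R1: [0, 0, 0, 0, 0, -11]
R3 ← R3 − (17/14)·R2: [0, 0, 0, 0, 0, 0]
R4 ← R4 + (11/14)·R2: [0, 0, 0, 0, 0, 0]
The echelon form has 2 nonzero rows; the last pivot sits in the augmented column, so rank(C) = 1 but rank([C|b]) = 2.
Since the ranks differ, the system is inconsistent.
It has no solutions.

0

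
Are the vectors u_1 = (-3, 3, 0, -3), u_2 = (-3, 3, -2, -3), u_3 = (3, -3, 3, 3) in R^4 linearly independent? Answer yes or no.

no

Form the matrix with these vectors as rows and row reduce.
R2 ← R2 − R1: [0, 0, -2, 0]
R3 ← R3 + R1: [0, 0, 3, 0]
R3 ← R3 + (3/2)·R2: [0, 0, 0, 0]
2 nonzero rows, so the 3 vectors span a space of dimension 2.
Since 2 < 3, the vectors are linearly dependent.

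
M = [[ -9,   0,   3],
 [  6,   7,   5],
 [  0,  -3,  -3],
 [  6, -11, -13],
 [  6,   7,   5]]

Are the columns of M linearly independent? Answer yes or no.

no

Row reduce M to echelon form.
R2 ← R2 + (2/3)·R1: [0, 7, 7]
R4 ← R4 + (2/3)·R1: [0, -11, -11]
R5 ← R5 + (2/3)·R1: [0, 7, 7]
R3 ← R3 + (3/7)·R2: [0, 0, 0]
R4 ← R4 + (11/7)·R2: [0, 0, 0]
R5 ← R5 − R2: [0, 0, 0]
2 pivots among 3 columns.
Only 2 < 3 pivot columns, so the columns are linearly dependent.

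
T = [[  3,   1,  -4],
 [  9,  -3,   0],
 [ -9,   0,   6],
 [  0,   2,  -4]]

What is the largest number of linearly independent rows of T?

Row reduce to echelon form.
R2 ← R2 − (3)·R1: [0, -6, 12]
R3 ← R3 + (3)·R1: [0, 3, -6]
R3 ← R3 + (1/2)·R2: [0, 0, 0]
R4 ← R4 + (1/3)·R2: [0, 0, 0]
Echelon form has 2 nonzero rows, so rank(T) = 2.
The rank gives the maximum number of linearly independent rows: 2.

2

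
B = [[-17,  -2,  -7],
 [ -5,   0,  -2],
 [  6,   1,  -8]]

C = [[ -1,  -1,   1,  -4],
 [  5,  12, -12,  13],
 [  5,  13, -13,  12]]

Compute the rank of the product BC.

First compute BC:
[[-28, -98,  98, -42],
 [ -5, -21,  21,  -4],
 [-41, -98,  98, -107]]
Now row reduce the product.
R2 ← R2 − (5/28)·R1: [0, -7/2, 7/2, 7/2]
R3 ← R3 − (41/28)·R1: [0, 91/2, -91/2, -91/2]
R3 ← R3 + (13)·R2: [0, 0, 0, 0]
2 nonzero rows, so rank(BC) = 2.

2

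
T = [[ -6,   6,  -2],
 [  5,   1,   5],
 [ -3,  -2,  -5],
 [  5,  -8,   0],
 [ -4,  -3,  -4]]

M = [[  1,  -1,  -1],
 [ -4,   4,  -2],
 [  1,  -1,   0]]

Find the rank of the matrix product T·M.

First compute TM:
[[-32,  32,  -6],
 [  6,  -6,  -7],
 [  0,   0,   7],
 [ 37, -37,  11],
 [  4,  -4,  10]]
Now row reduce the product.
R2 ← R2 + (3/16)·R1: [0, 0, -65/8]
R4 ← R4 + (37/32)·R1: [0, 0, 65/16]
R5 ← R5 + (1/8)·R1: [0, 0, 37/4]
R3 ← R3 + (56/65)·R2: [0, 0, 0]
R4 ← R4 + (1/2)·R2: [0, 0, 0]
R5 ← R5 + (74/65)·R2: [0, 0, 0]
2 nonzero rows, so rank(TM) = 2.

2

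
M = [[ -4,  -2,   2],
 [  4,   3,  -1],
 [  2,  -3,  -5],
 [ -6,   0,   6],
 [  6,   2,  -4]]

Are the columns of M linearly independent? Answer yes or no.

no

Row reduce M to echelon form.
R2 ← R2 + R1: [0, 1, 1]
R3 ← R3 + (1/2)·R1: [0, -4, -4]
R4 ← R4 − (3/2)·R1: [0, 3, 3]
R5 ← R5 + (3/2)·R1: [0, -1, -1]
R3 ← R3 + (4)·R2: [0, 0, 0]
R4 ← R4 − (3)·R2: [0, 0, 0]
R5 ← R5 + R2: [0, 0, 0]
2 pivots among 3 columns.
Only 2 < 3 pivot columns, so the columns are linearly dependent.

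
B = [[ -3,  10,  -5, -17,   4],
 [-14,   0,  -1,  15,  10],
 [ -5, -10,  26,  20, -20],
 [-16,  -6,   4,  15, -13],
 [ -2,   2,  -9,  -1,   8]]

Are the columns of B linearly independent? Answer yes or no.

Row reduce B to echelon form.
R2 ← R2 − (14/3)·R1: [0, -140/3, 67/3, 283/3, -26/3]
R3 ← R3 − (5/3)·R1: [0, -80/3, 103/3, 145/3, -80/3]
R4 ← R4 − (16/3)·R1: [0, -178/3, 92/3, 317/3, -103/3]
R5 ← R5 − (2/3)·R1: [0, -14/3, -17/3, 31/3, 16/3]
R3 ← R3 − (4/7)·R2: [0, 0, 151/7, -39/7, -152/7]
R4 ← R4 − (89/70)·R2: [0, 0, 159/70, -999/70, -816/35]
R5 ← R5 − (1/10)·R2: [0, 0, -79/10, 9/10, 31/5]
R4 ← R4 − (159/1510)·R3: [0, 0, 0, -10332/755, -15876/755]
R5 ← R5 + (553/1510)·R3: [0, 0, 0, -861/755, -1323/755]
R5 ← R5 − (1/12)·R4: [0, 0, 0, 0, 0]
4 pivots among 5 columns.
Only 4 < 5 pivot columns, so the columns are linearly dependent.

no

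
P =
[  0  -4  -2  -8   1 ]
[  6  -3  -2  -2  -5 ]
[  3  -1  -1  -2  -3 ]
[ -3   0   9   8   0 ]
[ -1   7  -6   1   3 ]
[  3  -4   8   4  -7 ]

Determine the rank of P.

Row reduce to echelon form.
Swap R1 ↔ R2
R3 ← R3 − (1/2)·R1: [0, 1/2, 0, -1, -1/2]
R4 ← R4 + (1/2)·R1: [0, -3/2, 8, 7, -5/2]
R5 ← R5 + (1/6)·R1: [0, 13/2, -19/3, 2/3, 13/6]
R6 ← R6 − (1/2)·R1: [0, -5/2, 9, 5, -9/2]
R3 ← R3 + (1/8)·R2: [0, 0, -1/4, -2, -3/8]
R4 ← R4 − (3/8)·R2: [0, 0, 35/4, 10, -23/8]
R5 ← R5 + (13/8)·R2: [0, 0, -115/12, -37/3, 91/24]
R6 ← R6 − (5/8)·R2: [0, 0, 41/4, 10, -41/8]
R4 ← R4 + (35)·R3: [0, 0, 0, -60, -16]
R5 ← R5 − (115/3)·R3: [0, 0, 0, 193/3, 109/6]
R6 ← R6 + (41)·R3: [0, 0, 0, -72, -41/2]
R5 ← R5 + (193/180)·R4: [0, 0, 0, 0, 91/90]
R6 ← R6 − (6/5)·R4: [0, 0, 0, 0, -13/10]
R6 ← R6 + (9/7)·R5: [0, 0, 0, 0, 0]
Echelon form has 5 nonzero rows, so rank(P) = 5.

5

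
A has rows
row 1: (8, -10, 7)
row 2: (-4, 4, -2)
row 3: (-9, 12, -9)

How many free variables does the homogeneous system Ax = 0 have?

1

Row reduce to echelon form.
R2 ← R2 + (1/2)·R1: [0, -1, 3/2]
R3 ← R3 + (9/8)·R1: [0, 3/4, -9/8]
R3 ← R3 + (3/4)·R2: [0, 0, 0]
2 nonzero rows, so rank(A) = 2.
A has 3 columns; by rank–nullity, nullity = 3 − 2 = 1.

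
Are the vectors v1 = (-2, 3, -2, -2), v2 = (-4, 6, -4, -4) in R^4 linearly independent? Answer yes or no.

no

Form the matrix with these vectors as rows and row reduce.
R2 ← R2 − (2)·R1: [0, 0, 0, 0]
1 nonzero row, so the 2 vectors span a space of dimension 1.
Since 1 < 2, the vectors are linearly dependent.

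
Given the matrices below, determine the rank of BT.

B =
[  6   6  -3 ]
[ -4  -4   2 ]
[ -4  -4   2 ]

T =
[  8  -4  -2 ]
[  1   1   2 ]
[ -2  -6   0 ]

First compute BT:
[[ 60,   0,   0],
 [-40,   0,   0],
 [-40,   0,   0]]
Now row reduce the product.
R2 ← R2 + (2/3)·R1: [0, 0, 0]
R3 ← R3 + (2/3)·R1: [0, 0, 0]
1 nonzero row, so rank(BT) = 1.

1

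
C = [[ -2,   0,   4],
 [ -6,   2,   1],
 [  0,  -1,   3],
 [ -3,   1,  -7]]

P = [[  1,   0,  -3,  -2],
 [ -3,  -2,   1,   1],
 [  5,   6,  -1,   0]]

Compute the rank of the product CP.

3

First compute CP:
[[ 18,  24,   2,   4],
 [ -7,   2,  19,  14],
 [ 18,  20,  -4,  -1],
 [-41, -44,  17,   7]]
Now row reduce the product.
R2 ← R2 + (7/18)·R1: [0, 34/3, 178/9, 140/9]
R3 ← R3 − R1: [0, -4, -6, -5]
R4 ← R4 + (41/18)·R1: [0, 32/3, 194/9, 145/9]
R3 ← R3 + (6/17)·R2: [0, 0, 50/51, 25/51]
R4 ← R4 − (16/17)·R2: [0, 0, 50/17, 25/17]
R4 ← R4 − (3)·R3: [0, 0, 0, 0]
3 nonzero rows, so rank(CP) = 3.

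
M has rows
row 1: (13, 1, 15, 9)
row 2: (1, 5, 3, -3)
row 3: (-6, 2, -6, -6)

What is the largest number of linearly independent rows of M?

Row reduce to echelon form.
R2 ← R2 − (1/13)·R1: [0, 64/13, 24/13, -48/13]
R3 ← R3 + (6/13)·R1: [0, 32/13, 12/13, -24/13]
R3 ← R3 − (1/2)·R2: [0, 0, 0, 0]
Echelon form has 2 nonzero rows, so rank(M) = 2.
The rank gives the maximum number of linearly independent rows: 2.

2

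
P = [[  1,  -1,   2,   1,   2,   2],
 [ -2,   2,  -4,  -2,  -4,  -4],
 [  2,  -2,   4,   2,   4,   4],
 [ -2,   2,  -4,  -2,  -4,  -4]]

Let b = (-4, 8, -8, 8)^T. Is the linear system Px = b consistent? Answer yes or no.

Row reduce the augmented matrix [P | b].
R2 ← R2 + (2)·R1: [0, 0, 0, 0, 0, 0, 0]
R3 ← R3 − (2)·R1: [0, 0, 0, 0, 0, 0, 0]
R4 ← R4 + (2)·R1: [0, 0, 0, 0, 0, 0, 0]
The echelon form has 1 nonzero rows, and every pivot lies in the first 6 columns, so rank(P) = rank([P|b]) = 1.
The system is consistent.

yes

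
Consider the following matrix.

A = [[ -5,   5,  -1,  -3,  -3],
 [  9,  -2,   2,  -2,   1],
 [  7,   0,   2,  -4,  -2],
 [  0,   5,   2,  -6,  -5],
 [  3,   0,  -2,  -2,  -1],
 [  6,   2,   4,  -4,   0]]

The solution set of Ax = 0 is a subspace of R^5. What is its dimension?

Row reduce to echelon form.
R2 ← R2 + (9/5)·R1: [0, 7, 1/5, -37/5, -22/5]
R3 ← R3 + (7/5)·R1: [0, 7, 3/5, -41/5, -31/5]
R5 ← R5 + (3/5)·R1: [0, 3, -13/5, -19/5, -14/5]
R6 ← R6 + (6/5)·R1: [0, 8, 14/5, -38/5, -18/5]
R3 ← R3 − R2: [0, 0, 2/5, -4/5, -9/5]
R4 ← R4 − (5/7)·R2: [0, 0, 13/7, -5/7, -13/7]
R5 ← R5 − (3/7)·R2: [0, 0, -94/35, -22/35, -32/35]
R6 ← R6 − (8/7)·R2: [0, 0, 18/7, 6/7, 10/7]
R4 ← R4 − (65/14)·R3: [0, 0, 0, 3, 13/2]
R5 ← R5 + (47/7)·R3: [0, 0, 0, -6, -13]
R6 ← R6 − (45/7)·R3: [0, 0, 0, 6, 13]
R5 ← R5 + (2)·R4: [0, 0, 0, 0, 0]
R6 ← R6 − (2)·R4: [0, 0, 0, 0, 0]
4 nonzero rows, so rank(A) = 4.
A has 5 columns; by rank–nullity, nullity = 5 − 4 = 1.

1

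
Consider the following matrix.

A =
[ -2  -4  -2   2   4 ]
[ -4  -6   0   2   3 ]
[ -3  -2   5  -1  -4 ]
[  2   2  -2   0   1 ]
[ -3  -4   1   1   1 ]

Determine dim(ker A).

Row reduce to echelon form.
R2 ← R2 − (2)·R1: [0, 2, 4, -2, -5]
R3 ← R3 − (3/2)·R1: [0, 4, 8, -4, -10]
R4 ← R4 + R1: [0, -2, -4, 2, 5]
R5 ← R5 − (3/2)·R1: [0, 2, 4, -2, -5]
R3 ← R3 − (2)·R2: [0, 0, 0, 0, 0]
R4 ← R4 + R2: [0, 0, 0, 0, 0]
R5 ← R5 − R2: [0, 0, 0, 0, 0]
2 nonzero rows, so rank(A) = 2.
A has 5 columns; by rank–nullity, nullity = 5 − 2 = 3.

3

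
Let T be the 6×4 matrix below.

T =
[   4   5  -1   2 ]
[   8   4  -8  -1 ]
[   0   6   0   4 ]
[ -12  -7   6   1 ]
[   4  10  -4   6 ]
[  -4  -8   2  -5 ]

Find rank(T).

4

Row reduce to echelon form.
R2 ← R2 − (2)·R1: [0, -6, -6, -5]
R4 ← R4 + (3)·R1: [0, 8, 3, 7]
R5 ← R5 − R1: [0, 5, -3, 4]
R6 ← R6 + R1: [0, -3, 1, -3]
R3 ← R3 + R2: [0, 0, -6, -1]
R4 ← R4 + (4/3)·R2: [0, 0, -5, 1/3]
R5 ← R5 + (5/6)·R2: [0, 0, -8, -1/6]
R6 ← R6 − (1/2)·R2: [0, 0, 4, -1/2]
R4 ← R4 − (5/6)·R3: [0, 0, 0, 7/6]
R5 ← R5 − (4/3)·R3: [0, 0, 0, 7/6]
R6 ← R6 + (2/3)·R3: [0, 0, 0, -7/6]
R5 ← R5 − R4: [0, 0, 0, 0]
R6 ← R6 + R4: [0, 0, 0, 0]
Echelon form has 4 nonzero rows, so rank(T) = 4.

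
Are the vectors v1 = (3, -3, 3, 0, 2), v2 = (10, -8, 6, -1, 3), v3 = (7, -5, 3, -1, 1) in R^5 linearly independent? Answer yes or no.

Form the matrix with these vectors as rows and row reduce.
R2 ← R2 − (10/3)·R1: [0, 2, -4, -1, -11/3]
R3 ← R3 − (7/3)·R1: [0, 2, -4, -1, -11/3]
R3 ← R3 − R2: [0, 0, 0, 0, 0]
2 nonzero rows, so the 3 vectors span a space of dimension 2.
Since 2 < 3, the vectors are linearly dependent.

no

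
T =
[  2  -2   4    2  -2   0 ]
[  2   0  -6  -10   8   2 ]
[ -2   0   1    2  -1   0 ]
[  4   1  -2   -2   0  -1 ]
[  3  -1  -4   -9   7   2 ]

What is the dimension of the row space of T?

3

Row reduce to echelon form.
R2 ← R2 − R1: [0, 2, -10, -12, 10, 2]
R3 ← R3 + R1: [0, -2, 5, 4, -3, 0]
R4 ← R4 − (2)·R1: [0, 5, -10, -6, 4, -1]
R5 ← R5 − (3/2)·R1: [0, 2, -10, -12, 10, 2]
R3 ← R3 + R2: [0, 0, -5, -8, 7, 2]
R4 ← R4 − (5/2)·R2: [0, 0, 15, 24, -21, -6]
R5 ← R5 − R2: [0, 0, 0, 0, 0, 0]
R4 ← R4 + (3)·R3: [0, 0, 0, 0, 0, 0]
Echelon form has 3 nonzero rows, so rank(T) = 3.
The row space has dimension equal to the rank: 3.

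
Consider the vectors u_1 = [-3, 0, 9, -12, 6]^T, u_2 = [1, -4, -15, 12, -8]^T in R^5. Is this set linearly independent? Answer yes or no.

yes

Form the matrix with these vectors as rows and row reduce.
R2 ← R2 + (1/3)·R1: [0, -4, -12, 8, -6]
2 nonzero rows, so the 2 vectors span a space of dimension 2.
Since 2 = 2, the vectors are linearly independent.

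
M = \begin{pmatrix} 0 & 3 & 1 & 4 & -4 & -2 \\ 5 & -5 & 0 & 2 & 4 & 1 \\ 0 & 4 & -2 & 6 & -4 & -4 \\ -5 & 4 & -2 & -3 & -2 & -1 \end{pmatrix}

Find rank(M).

3

Row reduce to echelon form.
Swap R1 ↔ R2
R4 ← R4 + R1: [0, -1, -2, -1, 2, 0]
R3 ← R3 − (4/3)·R2: [0, 0, -10/3, 2/3, 4/3, -4/3]
R4 ← R4 + (1/3)·R2: [0, 0, -5/3, 1/3, 2/3, -2/3]
R4 ← R4 − (1/2)·R3: [0, 0, 0, 0, 0, 0]
Echelon form has 3 nonzero rows, so rank(M) = 3.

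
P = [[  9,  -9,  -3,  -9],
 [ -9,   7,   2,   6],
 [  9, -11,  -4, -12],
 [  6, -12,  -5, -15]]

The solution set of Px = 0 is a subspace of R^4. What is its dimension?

2

Row reduce to echelon form.
R2 ← R2 + R1: [0, -2, -1, -3]
R3 ← R3 − R1: [0, -2, -1, -3]
R4 ← R4 − (2/3)·R1: [0, -6, -3, -9]
R3 ← R3 − R2: [0, 0, 0, 0]
R4 ← R4 − (3)·R2: [0, 0, 0, 0]
2 nonzero rows, so rank(P) = 2.
P has 4 columns; by rank–nullity, nullity = 4 − 2 = 2.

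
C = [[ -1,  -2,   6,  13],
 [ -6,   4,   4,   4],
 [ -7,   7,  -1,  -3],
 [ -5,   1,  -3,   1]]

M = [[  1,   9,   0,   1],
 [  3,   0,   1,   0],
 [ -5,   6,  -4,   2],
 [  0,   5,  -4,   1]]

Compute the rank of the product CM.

First compute CM:
[[-37,  92, -78,  24],
 [-14, -10, -28,   6],
 [ 19, -84,  23, -12],
 [ 13, -58,   9, -10]]
Now row reduce the product.
R2 ← R2 − (14/37)·R1: [0, -1658/37, 56/37, -114/37]
R3 ← R3 + (19/37)·R1: [0, -1360/37, -631/37, 12/37]
R4 ← R4 + (13/37)·R1: [0, -950/37, -681/37, -58/37]
R3 ← R3 − (680/829)·R2: [0, 0, -15167/829, 2364/829]
R4 ← R4 − (475/829)·R2: [0, 0, -15977/829, 164/829]
R4 ← R4 − (15977/15167)·R3: [0, 0, 0, -42560/15167]
4 nonzero rows, so rank(CM) = 4.

4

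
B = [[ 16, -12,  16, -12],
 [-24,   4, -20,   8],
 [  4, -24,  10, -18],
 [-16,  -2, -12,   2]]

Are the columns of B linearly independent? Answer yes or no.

no

Row reduce B to echelon form.
R2 ← R2 + (3/2)·R1: [0, -14, 4, -10]
R3 ← R3 − (1/4)·R1: [0, -21, 6, -15]
R4 ← R4 + R1: [0, -14, 4, -10]
R3 ← R3 − (3/2)·R2: [0, 0, 0, 0]
R4 ← R4 − R2: [0, 0, 0, 0]
2 pivots among 4 columns.
Only 2 < 4 pivot columns, so the columns are linearly dependent.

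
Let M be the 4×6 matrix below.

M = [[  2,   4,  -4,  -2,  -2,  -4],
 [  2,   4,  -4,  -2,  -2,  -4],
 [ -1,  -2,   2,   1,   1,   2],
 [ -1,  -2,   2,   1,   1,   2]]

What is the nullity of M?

Row reduce to echelon form.
R2 ← R2 − R1: [0, 0, 0, 0, 0, 0]
R3 ← R3 + (1/2)·R1: [0, 0, 0, 0, 0, 0]
R4 ← R4 + (1/2)·R1: [0, 0, 0, 0, 0, 0]
1 nonzero row, so rank(M) = 1.
M has 6 columns; by rank–nullity, nullity = 6 − 1 = 5.

5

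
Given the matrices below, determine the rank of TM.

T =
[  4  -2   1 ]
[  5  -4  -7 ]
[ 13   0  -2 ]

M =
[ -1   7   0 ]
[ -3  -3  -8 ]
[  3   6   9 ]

2

First compute TM:
[[  5,  40,  25],
 [-14,   5, -31],
 [-19,  79, -18]]
Now row reduce the product.
R2 ← R2 + (14/5)·R1: [0, 117, 39]
R3 ← R3 + (19/5)·R1: [0, 231, 77]
R3 ← R3 − (77/39)·R2: [0, 0, 0]
2 nonzero rows, so rank(TM) = 2.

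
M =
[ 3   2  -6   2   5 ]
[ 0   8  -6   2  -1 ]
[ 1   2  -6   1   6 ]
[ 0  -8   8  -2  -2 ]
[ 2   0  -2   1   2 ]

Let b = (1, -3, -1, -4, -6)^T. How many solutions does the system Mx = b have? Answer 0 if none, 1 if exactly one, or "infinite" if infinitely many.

0

Row reduce the augmented matrix [M | b].
R3 ← R3 − (1/3)·R1: [0, 4/3, -4, 1/3, 13/3, -4/3]
R5 ← R5 − (2/3)·R1: [0, -4/3, 2, -1/3, -4/3, -20/3]
R3 ← R3 − (1/6)·R2: [0, 0, -3, 0, 9/2, -5/6]
R4 ← R4 + R2: [0, 0, 2, 0, -3, -7]
R5 ← R5 + (1/6)·R2: [0, 0, 1, 0, -3/2, -43/6]
R4 ← R4 + (2/3)·R3: [0, 0, 0, 0, 0, -68/9]
R5 ← R5 + (1/3)·R3: [0, 0, 0, 0, 0, -67/9]
R5 ← R5 − (67/68)·R4: [0, 0, 0, 0, 0, 0]
The echelon form has 4 nonzero rows; the last pivot sits in the augmented column, so rank(M) = 3 but rank([M|b]) = 4.
Since the ranks differ, the system is inconsistent.
It has no solutions.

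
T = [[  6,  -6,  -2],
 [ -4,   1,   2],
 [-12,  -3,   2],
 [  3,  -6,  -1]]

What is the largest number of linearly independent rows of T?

Row reduce to echelon form.
R2 ← R2 + (2/3)·R1: [0, -3, 2/3]
R3 ← R3 + (2)·R1: [0, -15, -2]
R4 ← R4 − (1/2)·R1: [0, -3, 0]
R3 ← R3 − (5)·R2: [0, 0, -16/3]
R4 ← R4 − R2: [0, 0, -2/3]
R4 ← R4 − (1/8)·R3: [0, 0, 0]
Echelon form has 3 nonzero rows, so rank(T) = 3.
The rank gives the maximum number of linearly independent rows: 3.

3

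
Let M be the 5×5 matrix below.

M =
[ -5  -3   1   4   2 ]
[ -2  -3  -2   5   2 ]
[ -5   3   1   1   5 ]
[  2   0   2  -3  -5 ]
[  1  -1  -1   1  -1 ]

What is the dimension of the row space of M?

Row reduce to echelon form.
R2 ← R2 − (2/5)·R1: [0, -9/5, -12/5, 17/5, 6/5]
R3 ← R3 − R1: [0, 6, 0, -3, 3]
R4 ← R4 + (2/5)·R1: [0, -6/5, 12/5, -7/5, -21/5]
R5 ← R5 + (1/5)·R1: [0, -8/5, -4/5, 9/5, -3/5]
R3 ← R3 + (10/3)·R2: [0, 0, -8, 25/3, 7]
R4 ← R4 − (2/3)·R2: [0, 0, 4, -11/3, -5]
R5 ← R5 − (8/9)·R2: [0, 0, 4/3, -11/9, -5/3]
R4 ← R4 + (1/2)·R3: [0, 0, 0, 1/2, -3/2]
R5 ← R5 + (1/6)·R3: [0, 0, 0, 1/6, -1/2]
R5 ← R5 − (1/3)·R4: [0, 0, 0, 0, 0]
Echelon form has 4 nonzero rows, so rank(M) = 4.
The row space has dimension equal to the rank: 4.

4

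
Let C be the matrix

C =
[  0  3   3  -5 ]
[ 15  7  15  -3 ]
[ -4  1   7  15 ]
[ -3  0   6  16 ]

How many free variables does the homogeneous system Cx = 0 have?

Row reduce to echelon form.
Swap R1 ↔ R2
R3 ← R3 + (4/15)·R1: [0, 43/15, 11, 71/5]
R4 ← R4 + (1/5)·R1: [0, 7/5, 9, 77/5]
R3 ← R3 − (43/45)·R2: [0, 0, 122/15, 854/45]
R4 ← R4 − (7/15)·R2: [0, 0, 38/5, 266/15]
R4 ← R4 − (57/61)·R3: [0, 0, 0, 0]
3 nonzero rows, so rank(C) = 3.
C has 4 columns; by rank–nullity, nullity = 4 − 3 = 1.

1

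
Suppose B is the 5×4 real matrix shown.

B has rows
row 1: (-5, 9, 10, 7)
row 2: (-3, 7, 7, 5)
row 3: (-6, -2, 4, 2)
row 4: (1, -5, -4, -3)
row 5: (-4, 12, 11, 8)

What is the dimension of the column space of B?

Row reduce to echelon form.
R2 ← R2 − (3/5)·R1: [0, 8/5, 1, 4/5]
R3 ← R3 − (6/5)·R1: [0, -64/5, -8, -32/5]
R4 ← R4 + (1/5)·R1: [0, -16/5, -2, -8/5]
R5 ← R5 − (4/5)·R1: [0, 24/5, 3, 12/5]
R3 ← R3 + (8)·R2: [0, 0, 0, 0]
R4 ← R4 + (2)·R2: [0, 0, 0, 0]
R5 ← R5 − (3)·R2: [0, 0, 0, 0]
Echelon form has 2 nonzero rows, so rank(B) = 2.
The column space has dimension equal to the rank: 2.

2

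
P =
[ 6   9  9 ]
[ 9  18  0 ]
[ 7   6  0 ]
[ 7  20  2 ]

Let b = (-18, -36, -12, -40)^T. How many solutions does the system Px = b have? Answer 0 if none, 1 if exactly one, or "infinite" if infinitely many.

1

Row reduce the augmented matrix [P | b].
R2 ← R2 − (3/2)·R1: [0, 9/2, -27/2, -9]
R3 ← R3 − (7/6)·R1: [0, -9/2, -21/2, 9]
R4 ← R4 − (7/6)·R1: [0, 19/2, -17/2, -19]
R3 ← R3 + R2: [0, 0, -24, 0]
R4 ← R4 − (19/9)·R2: [0, 0, 20, 0]
R4 ← R4 + (5/6)·R3: [0, 0, 0, 0]
The echelon form has 3 nonzero rows, and every pivot lies in the first 3 columns, so rank(P) = rank([P|b]) = 3.
The system is consistent.
rank = 3 = number of unknowns, so the solution is unique.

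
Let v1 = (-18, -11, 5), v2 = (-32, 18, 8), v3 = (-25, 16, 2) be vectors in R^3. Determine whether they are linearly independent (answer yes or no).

yes

Form the matrix with these vectors as rows and row reduce.
R2 ← R2 − (16/9)·R1: [0, 338/9, -8/9]
R3 ← R3 − (25/18)·R1: [0, 563/18, -89/18]
R3 ← R3 − (563/676)·R2: [0, 0, -1421/338]
3 nonzero rows, so the 3 vectors span a space of dimension 3.
Since 3 = 3, the vectors are linearly independent.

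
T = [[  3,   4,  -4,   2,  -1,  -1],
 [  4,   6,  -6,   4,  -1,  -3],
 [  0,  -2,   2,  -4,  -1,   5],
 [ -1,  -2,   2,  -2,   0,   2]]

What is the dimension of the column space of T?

Row reduce to echelon form.
R2 ← R2 − (4/3)·R1: [0, 2/3, -2/3, 4/3, 1/3, -5/3]
R4 ← R4 + (1/3)·R1: [0, -2/3, 2/3, -4/3, -1/3, 5/3]
R3 ← R3 + (3)·R2: [0, 0, 0, 0, 0, 0]
R4 ← R4 + R2: [0, 0, 0, 0, 0, 0]
Echelon form has 2 nonzero rows, so rank(T) = 2.
The column space has dimension equal to the rank: 2.

2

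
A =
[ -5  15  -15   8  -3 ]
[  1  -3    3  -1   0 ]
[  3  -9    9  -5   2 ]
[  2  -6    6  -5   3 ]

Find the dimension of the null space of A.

3

Row reduce to echelon form.
R2 ← R2 + (1/5)·R1: [0, 0, 0, 3/5, -3/5]
R3 ← R3 + (3/5)·R1: [0, 0, 0, -1/5, 1/5]
R4 ← R4 + (2/5)·R1: [0, 0, 0, -9/5, 9/5]
R3 ← R3 + (1/3)·R2: [0, 0, 0, 0, 0]
R4 ← R4 + (3)·R2: [0, 0, 0, 0, 0]
2 nonzero rows, so rank(A) = 2.
A has 5 columns; by rank–nullity, nullity = 5 − 2 = 3.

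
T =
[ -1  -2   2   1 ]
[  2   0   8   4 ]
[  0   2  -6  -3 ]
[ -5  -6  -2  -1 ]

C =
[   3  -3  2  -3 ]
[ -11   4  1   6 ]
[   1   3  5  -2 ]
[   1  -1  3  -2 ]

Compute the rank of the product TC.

First compute TC:
[[ 22,   0,   9, -15],
 [ 18,  14,  56, -30],
 [-31,  -7, -37,  30],
 [ 48, -14, -29, -15]]
Now row reduce the product.
R2 ← R2 − (9/11)·R1: [0, 14, 535/11, -195/11]
R3 ← R3 + (31/22)·R1: [0, -7, -535/22, 195/22]
R4 ← R4 − (24/11)·R1: [0, -14, -535/11, 195/11]
R3 ← R3 + (1/2)·R2: [0, 0, 0, 0]
R4 ← R4 + R2: [0, 0, 0, 0]
2 nonzero rows, so rank(TC) = 2.

2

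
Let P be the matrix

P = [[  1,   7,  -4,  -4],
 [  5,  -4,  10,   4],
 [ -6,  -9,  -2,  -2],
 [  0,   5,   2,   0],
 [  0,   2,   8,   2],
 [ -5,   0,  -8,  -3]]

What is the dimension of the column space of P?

Row reduce to echelon form.
R2 ← R2 − (5)·R1: [0, -39, 30, 24]
R3 ← R3 + (6)·R1: [0, 33, -26, -26]
R6 ← R6 + (5)·R1: [0, 35, -28, -23]
R3 ← R3 + (11/13)·R2: [0, 0, -8/13, -74/13]
R4 ← R4 + (5/39)·R2: [0, 0, 76/13, 40/13]
R5 ← R5 + (2/39)·R2: [0, 0, 124/13, 42/13]
R6 ← R6 + (35/39)·R2: [0, 0, -14/13, -19/13]
R4 ← R4 + (19/2)·R3: [0, 0, 0, -51]
R5 ← R5 + (31/2)·R3: [0, 0, 0, -85]
R6 ← R6 − (7/4)·R3: [0, 0, 0, 17/2]
R5 ← R5 − (5/3)·R4: [0, 0, 0, 0]
R6 ← R6 + (1/6)·R4: [0, 0, 0, 0]
Echelon form has 4 nonzero rows, so rank(P) = 4.
The column space has dimension equal to the rank: 4.

4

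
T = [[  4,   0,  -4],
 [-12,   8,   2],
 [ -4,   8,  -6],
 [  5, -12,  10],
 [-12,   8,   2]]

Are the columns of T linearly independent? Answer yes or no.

no

Row reduce T to echelon form.
R2 ← R2 + (3)·R1: [0, 8, -10]
R3 ← R3 + R1: [0, 8, -10]
R4 ← R4 − (5/4)·R1: [0, -12, 15]
R5 ← R5 + (3)·R1: [0, 8, -10]
R3 ← R3 − R2: [0, 0, 0]
R4 ← R4 + (3/2)·R2: [0, 0, 0]
R5 ← R5 − R2: [0, 0, 0]
2 pivots among 3 columns.
Only 2 < 3 pivot columns, so the columns are linearly dependent.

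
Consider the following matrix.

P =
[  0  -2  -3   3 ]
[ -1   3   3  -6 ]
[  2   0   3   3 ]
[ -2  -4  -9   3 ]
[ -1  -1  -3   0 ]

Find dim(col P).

2

Row reduce to echelon form.
Swap R1 ↔ R2
R3 ← R3 + (2)·R1: [0, 6, 9, -9]
R4 ← R4 − (2)·R1: [0, -10, -15, 15]
R5 ← R5 − R1: [0, -4, -6, 6]
R3 ← R3 + (3)·R2: [0, 0, 0, 0]
R4 ← R4 − (5)·R2: [0, 0, 0, 0]
R5 ← R5 − (2)·R2: [0, 0, 0, 0]
Echelon form has 2 nonzero rows, so rank(P) = 2.
The column space has dimension equal to the rank: 2.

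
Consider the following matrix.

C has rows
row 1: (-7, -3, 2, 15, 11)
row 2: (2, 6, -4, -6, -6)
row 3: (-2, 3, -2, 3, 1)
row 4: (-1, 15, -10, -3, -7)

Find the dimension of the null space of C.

Row reduce to echelon form.
R2 ← R2 + (2/7)·R1: [0, 36/7, -24/7, -12/7, -20/7]
R3 ← R3 − (2/7)·R1: [0, 27/7, -18/7, -9/7, -15/7]
R4 ← R4 − (1/7)·R1: [0, 108/7, -72/7, -36/7, -60/7]
R3 ← R3 − (3/4)·R2: [0, 0, 0, 0, 0]
R4 ← R4 − (3)·R2: [0, 0, 0, 0, 0]
2 nonzero rows, so rank(C) = 2.
C has 5 columns; by rank–nullity, nullity = 5 − 2 = 3.

3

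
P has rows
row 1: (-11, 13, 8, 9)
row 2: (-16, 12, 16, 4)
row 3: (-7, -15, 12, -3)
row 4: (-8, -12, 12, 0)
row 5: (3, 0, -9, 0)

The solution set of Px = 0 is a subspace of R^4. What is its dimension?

0

Row reduce to echelon form.
R2 ← R2 − (16/11)·R1: [0, -76/11, 48/11, -100/11]
R3 ← R3 − (7/11)·R1: [0, -256/11, 76/11, -96/11]
R4 ← R4 − (8/11)·R1: [0, -236/11, 68/11, -72/11]
R5 ← R5 + (3/11)·R1: [0, 39/11, -75/11, 27/11]
R3 ← R3 − (64/19)·R2: [0, 0, -148/19, 416/19]
R4 ← R4 − (59/19)·R2: [0, 0, -140/19, 412/19]
R5 ← R5 + (39/76)·R2: [0, 0, -87/19, -42/19]
R4 ← R4 − (35/37)·R3: [0, 0, 0, 36/37]
R5 ← R5 − (87/148)·R3: [0, 0, 0, -558/37]
R5 ← R5 + (31/2)·R4: [0, 0, 0, 0]
4 nonzero rows, so rank(P) = 4.
P has 4 columns; by rank–nullity, nullity = 4 − 4 = 0.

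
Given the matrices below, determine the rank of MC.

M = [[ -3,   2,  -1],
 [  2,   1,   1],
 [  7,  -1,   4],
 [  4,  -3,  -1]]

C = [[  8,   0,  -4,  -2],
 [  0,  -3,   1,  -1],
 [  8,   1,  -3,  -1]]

First compute MC:
[[-32,  -7,  17,   5],
 [ 24,  -2, -10,  -6],
 [ 88,   7, -41, -17],
 [ 24,   8, -16,  -4]]
Now row reduce the product.
R2 ← R2 + (3/4)·R1: [0, -29/4, 11/4, -9/4]
R3 ← R3 + (11/4)·R1: [0, -49/4, 23/4, -13/4]
R4 ← R4 + (3/4)·R1: [0, 11/4, -13/4, -1/4]
R3 ← R3 − (49/29)·R2: [0, 0, 32/29, 16/29]
R4 ← R4 + (11/29)·R2: [0, 0, -64/29, -32/29]
R4 ← R4 + (2)·R3: [0, 0, 0, 0]
3 nonzero rows, so rank(MC) = 3.

3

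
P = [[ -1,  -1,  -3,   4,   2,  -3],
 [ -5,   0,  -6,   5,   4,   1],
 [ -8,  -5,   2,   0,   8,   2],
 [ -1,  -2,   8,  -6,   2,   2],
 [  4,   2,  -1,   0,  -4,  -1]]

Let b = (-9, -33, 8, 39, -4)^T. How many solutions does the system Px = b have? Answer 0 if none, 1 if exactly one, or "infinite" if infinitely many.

infinite

Row reduce the augmented matrix [P | b].
R2 ← R2 − (5)·R1: [0, 5, 9, -15, -6, 16, 12]
R3 ← R3 − (8)·R1: [0, 3, 26, -32, -8, 26, 80]
R4 ← R4 − R1: [0, -1, 11, -10, 0, 5, 48]
R5 ← R5 + (4)·R1: [0, -2, -13, 16, 4, -13, -40]
R3 ← R3 − (3/5)·R2: [0, 0, 103/5, -23, -22/5, 82/5, 364/5]
R4 ← R4 + (1/5)·R2: [0, 0, 64/5, -13, -6/5, 41/5, 252/5]
R5 ← R5 + (2/5)·R2: [0, 0, -47/5, 10, 8/5, -33/5, -176/5]
R4 ← R4 − (64/103)·R3: [0, 0, 0, 133/103, 158/103, -205/103, 532/103]
R5 ← R5 + (47/103)·R3: [0, 0, 0, -51/103, -42/103, 91/103, -204/103]
R5 ← R5 + (51/133)·R4: [0, 0, 0, 0, 24/133, 16/133, 0]
The echelon form has 5 nonzero rows, and every pivot lies in the first 6 columns, so rank(P) = rank([P|b]) = 5.
The system is consistent.
rank = 5 < 6 unknowns, so there are infinitely many solutions.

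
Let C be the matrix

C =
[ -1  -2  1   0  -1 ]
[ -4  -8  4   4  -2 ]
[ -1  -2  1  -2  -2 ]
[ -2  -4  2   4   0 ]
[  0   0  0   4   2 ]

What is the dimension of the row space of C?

2

Row reduce to echelon form.
R2 ← R2 − (4)·R1: [0, 0, 0, 4, 2]
R3 ← R3 − R1: [0, 0, 0, -2, -1]
R4 ← R4 − (2)·R1: [0, 0, 0, 4, 2]
R3 ← R3 + (1/2)·R2: [0, 0, 0, 0, 0]
R4 ← R4 − R2: [0, 0, 0, 0, 0]
R5 ← R5 − R2: [0, 0, 0, 0, 0]
Echelon form has 2 nonzero rows, so rank(C) = 2.
The row space has dimension equal to the rank: 2.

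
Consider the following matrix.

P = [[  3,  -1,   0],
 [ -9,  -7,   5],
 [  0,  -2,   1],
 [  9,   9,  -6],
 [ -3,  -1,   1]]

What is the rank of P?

Row reduce to echelon form.
R2 ← R2 + (3)·R1: [0, -10, 5]
R4 ← R4 − (3)·R1: [0, 12, -6]
R5 ← R5 + R1: [0, -2, 1]
R3 ← R3 − (1/5)·R2: [0, 0, 0]
R4 ← R4 + (6/5)·R2: [0, 0, 0]
R5 ← R5 − (1/5)·R2: [0, 0, 0]
Echelon form has 2 nonzero rows, so rank(P) = 2.

2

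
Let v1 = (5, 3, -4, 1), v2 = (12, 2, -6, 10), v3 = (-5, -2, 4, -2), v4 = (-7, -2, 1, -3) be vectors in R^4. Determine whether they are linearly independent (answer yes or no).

Form the matrix with these vectors as rows and row reduce.
R2 ← R2 − (12/5)·R1: [0, -26/5, 18/5, 38/5]
R3 ← R3 + R1: [0, 1, 0, -1]
R4 ← R4 + (7/5)·R1: [0, 11/5, -23/5, -8/5]
R3 ← R3 + (5/26)·R2: [0, 0, 9/13, 6/13]
R4 ← R4 + (11/26)·R2: [0, 0, -40/13, 21/13]
R4 ← R4 + (40/9)·R3: [0, 0, 0, 11/3]
4 nonzero rows, so the 4 vectors span a space of dimension 4.
Since 4 = 4, the vectors are linearly independent.

yes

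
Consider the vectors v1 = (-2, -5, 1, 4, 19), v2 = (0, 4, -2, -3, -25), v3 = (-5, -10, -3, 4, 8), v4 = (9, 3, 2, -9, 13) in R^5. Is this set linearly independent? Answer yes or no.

yes

Form the matrix with these vectors as rows and row reduce.
R3 ← R3 − (5/2)·R1: [0, 5/2, -11/2, -6, -79/2]
R4 ← R4 + (9/2)·R1: [0, -39/2, 13/2, 9, 197/2]
R3 ← R3 − (5/8)·R2: [0, 0, -17/4, -33/8, -191/8]
R4 ← R4 + (39/8)·R2: [0, 0, -13/4, -45/8, -187/8]
R4 ← R4 − (13/17)·R3: [0, 0, 0, -42/17, -87/17]
4 nonzero rows, so the 4 vectors span a space of dimension 4.
Since 4 = 4, the vectors are linearly independent.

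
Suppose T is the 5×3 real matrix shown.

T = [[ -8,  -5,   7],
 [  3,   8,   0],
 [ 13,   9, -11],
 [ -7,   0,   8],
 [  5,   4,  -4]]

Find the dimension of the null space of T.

1

Row reduce to echelon form.
R2 ← R2 + (3/8)·R1: [0, 49/8, 21/8]
R3 ← R3 + (13/8)·R1: [0, 7/8, 3/8]
R4 ← R4 − (7/8)·R1: [0, 35/8, 15/8]
R5 ← R5 + (5/8)·R1: [0, 7/8, 3/8]
R3 ← R3 − (1/7)·R2: [0, 0, 0]
R4 ← R4 − (5/7)·R2: [0, 0, 0]
R5 ← R5 − (1/7)·R2: [0, 0, 0]
2 nonzero rows, so rank(T) = 2.
T has 3 columns; by rank–nullity, nullity = 3 − 2 = 1.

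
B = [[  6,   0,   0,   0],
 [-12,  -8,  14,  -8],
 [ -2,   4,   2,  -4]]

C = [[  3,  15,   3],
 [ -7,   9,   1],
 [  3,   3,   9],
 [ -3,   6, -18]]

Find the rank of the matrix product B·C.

3

First compute BC:
[[ 18,  90,  18],
 [ 86, -258, 226],
 [-16, -12,  88]]
Now row reduce the product.
R2 ← R2 − (43/9)·R1: [0, -688, 140]
R3 ← R3 + (8/9)·R1: [0, 68, 104]
R3 ← R3 + (17/172)·R2: [0, 0, 5067/43]
3 nonzero rows, so rank(BC) = 3.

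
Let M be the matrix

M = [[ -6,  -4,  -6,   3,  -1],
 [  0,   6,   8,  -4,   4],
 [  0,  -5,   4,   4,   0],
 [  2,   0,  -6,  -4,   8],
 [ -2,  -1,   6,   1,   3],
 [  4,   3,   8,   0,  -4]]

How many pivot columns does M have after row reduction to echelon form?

4

Row reduce to echelon form.
R4 ← R4 + (1/3)·R1: [0, -4/3, -8, -3, 23/3]
R5 ← R5 − (1/3)·R1: [0, 1/3, 8, 0, 10/3]
R6 ← R6 + (2/3)·R1: [0, 1/3, 4, 2, -14/3]
R3 ← R3 + (5/6)·R2: [0, 0, 32/3, 2/3, 10/3]
R4 ← R4 + (2/9)·R2: [0, 0, -56/9, -35/9, 77/9]
R5 ← R5 − (1/18)·R2: [0, 0, 68/9, 2/9, 28/9]
R6 ← R6 − (1/18)·R2: [0, 0, 32/9, 20/9, -44/9]
R4 ← R4 + (7/12)·R3: [0, 0, 0, -7/2, 21/2]
R5 ← R5 − (17/24)·R3: [0, 0, 0, -1/4, 3/4]
R6 ← R6 − (1/3)·R3: [0, 0, 0, 2, -6]
R5 ← R5 − (1/14)·R4: [0, 0, 0, 0, 0]
R6 ← R6 + (4/7)·R4: [0, 0, 0, 0, 0]
Echelon form has 4 nonzero rows, so rank(M) = 4.
Each nonzero row contributes one pivot column: 4 pivot columns.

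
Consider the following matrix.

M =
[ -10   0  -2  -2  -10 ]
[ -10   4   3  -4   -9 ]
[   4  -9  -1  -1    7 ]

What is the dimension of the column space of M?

Row reduce to echelon form.
R2 ← R2 − R1: [0, 4, 5, -2, 1]
R3 ← R3 + (2/5)·R1: [0, -9, -9/5, -9/5, 3]
R3 ← R3 + (9/4)·R2: [0, 0, 189/20, -63/10, 21/4]
Echelon form has 3 nonzero rows, so rank(M) = 3.
The column space has dimension equal to the rank: 3.

3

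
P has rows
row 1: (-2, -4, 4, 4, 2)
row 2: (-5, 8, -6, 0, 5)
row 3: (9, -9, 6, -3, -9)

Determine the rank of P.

Row reduce to echelon form.
R2 ← R2 − (5/2)·R1: [0, 18, -16, -10, 0]
R3 ← R3 + (9/2)·R1: [0, -27, 24, 15, 0]
R3 ← R3 + (3/2)·R2: [0, 0, 0, 0, 0]
Echelon form has 2 nonzero rows, so rank(P) = 2.

2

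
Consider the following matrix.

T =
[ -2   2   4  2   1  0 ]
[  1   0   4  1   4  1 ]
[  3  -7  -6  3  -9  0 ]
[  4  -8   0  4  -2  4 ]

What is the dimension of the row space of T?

Row reduce to echelon form.
R2 ← R2 + (1/2)·R1: [0, 1, 6, 2, 9/2, 1]
R3 ← R3 + (3/2)·R1: [0, -4, 0, 6, -15/2, 0]
R4 ← R4 + (2)·R1: [0, -4, 8, 8, 0, 4]
R3 ← R3 + (4)·R2: [0, 0, 24, 14, 21/2, 4]
R4 ← R4 + (4)·R2: [0, 0, 32, 16, 18, 8]
R4 ← R4 − (4/3)·R3: [0, 0, 0, -8/3, 4, 8/3]
Echelon form has 4 nonzero rows, so rank(T) = 4.
The row space has dimension equal to the rank: 4.

4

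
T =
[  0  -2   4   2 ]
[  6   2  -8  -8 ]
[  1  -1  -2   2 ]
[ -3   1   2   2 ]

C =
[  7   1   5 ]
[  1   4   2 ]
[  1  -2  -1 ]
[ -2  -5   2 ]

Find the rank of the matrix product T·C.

First compute TC:
[[ -2, -26,  -4],
 [ 52,  70,  26],
 [  0,  -9,   9],
 [-22, -13, -11]]
Now row reduce the product.
R2 ← R2 + (26)·R1: [0, -606, -78]
R4 ← R4 − (11)·R1: [0, 273, 33]
R3 ← R3 − (3/202)·R2: [0, 0, 1026/101]
R4 ← R4 + (91/202)·R2: [0, 0, -216/101]
R4 ← R4 + (4/19)·R3: [0, 0, 0]
3 nonzero rows, so rank(TC) = 3.

3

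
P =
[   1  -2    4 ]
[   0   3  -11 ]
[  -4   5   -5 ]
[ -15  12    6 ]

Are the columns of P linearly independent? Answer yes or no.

Row reduce P to echelon form.
R3 ← R3 + (4)·R1: [0, -3, 11]
R4 ← R4 + (15)·R1: [0, -18, 66]
R3 ← R3 + R2: [0, 0, 0]
R4 ← R4 + (6)·R2: [0, 0, 0]
2 pivots among 3 columns.
Only 2 < 3 pivot columns, so the columns are linearly dependent.

no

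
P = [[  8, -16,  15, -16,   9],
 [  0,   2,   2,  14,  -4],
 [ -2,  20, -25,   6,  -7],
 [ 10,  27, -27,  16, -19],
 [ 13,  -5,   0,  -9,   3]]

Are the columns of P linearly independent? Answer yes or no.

Row reduce P to echelon form.
R3 ← R3 + (1/4)·R1: [0, 16, -85/4, 2, -19/4]
R4 ← R4 − (5/4)·R1: [0, 47, -183/4, 36, -121/4]
R5 ← R5 − (13/8)·R1: [0, 21, -195/8, 17, -93/8]
R3 ← R3 − (8)·R2: [0, 0, -149/4, -110, 109/4]
R4 ← R4 − (47/2)·R2: [0, 0, -371/4, -293, 255/4]
R5 ← R5 − (21/2)·R2: [0, 0, -363/8, -130, 243/8]
R4 ← R4 − (371/149)·R3: [0, 0, 0, -2847/149, -611/149]
R5 ← R5 − (363/298)·R3: [0, 0, 0, 595/149, -420/149]
R5 ← R5 + (595/2847)·R4: [0, 0, 0, 0, -805/219]
5 pivots among 5 columns.
Every column is a pivot column, so the columns are linearly independent.

yes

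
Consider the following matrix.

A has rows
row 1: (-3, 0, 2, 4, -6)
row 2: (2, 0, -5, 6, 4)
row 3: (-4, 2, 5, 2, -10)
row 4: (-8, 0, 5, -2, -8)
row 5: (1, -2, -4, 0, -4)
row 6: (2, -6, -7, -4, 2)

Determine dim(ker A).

0

Row reduce to echelon form.
R2 ← R2 + (2/3)·R1: [0, 0, -11/3, 26/3, 0]
R3 ← R3 − (4/3)·R1: [0, 2, 7/3, -10/3, -2]
R4 ← R4 − (8/3)·R1: [0, 0, -1/3, -38/3, 8]
R5 ← R5 + (1/3)·R1: [0, -2, -10/3, 4/3, -6]
R6 ← R6 + (2/3)·R1: [0, -6, -17/3, -4/3, -2]
Swap R2 ↔ R3
R5 ← R5 + R2: [0, 0, -1, -2, -8]
R6 ← R6 + (3)·R2: [0, 0, 4/3, -34/3, -8]
R4 ← R4 − (1/11)·R3: [0, 0, 0, -148/11, 8]
R5 ← R5 − (3/11)·R3: [0, 0, 0, -48/11, -8]
R6 ← R6 + (4/11)·R3: [0, 0, 0, -90/11, -8]
R5 ← R5 − (12/37)·R4: [0, 0, 0, 0, -392/37]
R6 ← R6 − (45/74)·R4: [0, 0, 0, 0, -476/37]
R6 ← R6 − (17/14)·R5: [0, 0, 0, 0, 0]
5 nonzero rows, so rank(A) = 5.
A has 5 columns; by rank–nullity, nullity = 5 − 5 = 0.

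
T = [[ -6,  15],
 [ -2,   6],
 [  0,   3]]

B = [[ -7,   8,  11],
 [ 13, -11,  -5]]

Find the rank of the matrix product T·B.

First compute TB:
[[237, -213, -141],
 [ 92, -82, -52],
 [ 39, -33, -15]]
Now row reduce the product.
R2 ← R2 − (92/237)·R1: [0, 54/79, 216/79]
R3 ← R3 − (13/79)·R1: [0, 162/79, 648/79]
R3 ← R3 − (3)·R2: [0, 0, 0]
2 nonzero rows, so rank(TB) = 2.

2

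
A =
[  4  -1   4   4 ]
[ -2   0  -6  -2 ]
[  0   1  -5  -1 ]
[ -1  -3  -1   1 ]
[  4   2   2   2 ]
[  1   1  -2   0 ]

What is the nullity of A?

Row reduce to echelon form.
R2 ← R2 + (1/2)·R1: [0, -1/2, -4, 0]
R4 ← R4 + (1/4)·R1: [0, -13/4, 0, 2]
R5 ← R5 − R1: [0, 3, -2, -2]
R6 ← R6 − (1/4)·R1: [0, 5/4, -3, -1]
R3 ← R3 + (2)·R2: [0, 0, -13, -1]
R4 ← R4 − (13/2)·R2: [0, 0, 26, 2]
R5 ← R5 + (6)·R2: [0, 0, -26, -2]
R6 ← R6 + (5/2)·R2: [0, 0, -13, -1]
R4 ← R4 + (2)·R3: [0, 0, 0, 0]
R5 ← R5 − (2)·R3: [0, 0, 0, 0]
R6 ← R6 − R3: [0, 0, 0, 0]
3 nonzero rows, so rank(A) = 3.
A has 4 columns; by rank–nullity, nullity = 4 − 3 = 1.

1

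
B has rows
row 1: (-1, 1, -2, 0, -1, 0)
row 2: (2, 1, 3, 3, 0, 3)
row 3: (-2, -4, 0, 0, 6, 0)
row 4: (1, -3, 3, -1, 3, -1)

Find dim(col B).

3

Row reduce to echelon form.
R2 ← R2 + (2)·R1: [0, 3, -1, 3, -2, 3]
R3 ← R3 − (2)·R1: [0, -6, 4, 0, 8, 0]
R4 ← R4 + R1: [0, -2, 1, -1, 2, -1]
R3 ← R3 + (2)·R2: [0, 0, 2, 6, 4, 6]
R4 ← R4 + (2/3)·R2: [0, 0, 1/3, 1, 2/3, 1]
R4 ← R4 − (1/6)·R3: [0, 0, 0, 0, 0, 0]
Echelon form has 3 nonzero rows, so rank(B) = 3.
The column space has dimension equal to the rank: 3.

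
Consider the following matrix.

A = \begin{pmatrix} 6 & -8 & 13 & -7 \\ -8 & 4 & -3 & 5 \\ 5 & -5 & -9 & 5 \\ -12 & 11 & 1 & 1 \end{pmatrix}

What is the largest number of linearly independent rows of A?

Row reduce to echelon form.
R2 ← R2 + (4/3)·R1: [0, -20/3, 43/3, -13/3]
R3 ← R3 − (5/6)·R1: [0, 5/3, -119/6, 65/6]
R4 ← R4 + (2)·R1: [0, -5, 27, -13]
R3 ← R3 + (1/4)·R2: [0, 0, -65/4, 39/4]
R4 ← R4 − (3/4)·R2: [0, 0, 65/4, -39/4]
R4 ← R4 + R3: [0, 0, 0, 0]
Echelon form has 3 nonzero rows, so rank(A) = 3.
The rank gives the maximum number of linearly independent rows: 3.

3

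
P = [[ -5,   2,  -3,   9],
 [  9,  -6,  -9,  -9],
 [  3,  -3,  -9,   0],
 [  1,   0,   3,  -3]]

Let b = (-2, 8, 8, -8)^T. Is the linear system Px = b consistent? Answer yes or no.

Row reduce the augmented matrix [P | b].
R2 ← R2 + (9/5)·R1: [0, -12/5, -72/5, 36/5, 22/5]
R3 ← R3 + (3/5)·R1: [0, -9/5, -54/5, 27/5, 34/5]
R4 ← R4 + (1/5)·R1: [0, 2/5, 12/5, -6/5, -42/5]
R3 ← R3 − (3/4)·R2: [0, 0, 0, 0, 7/2]
R4 ← R4 + (1/6)·R2: [0, 0, 0, 0, -23/3]
R4 ← R4 + (46/21)·R3: [0, 0, 0, 0, 0]
The echelon form has 3 nonzero rows; the last pivot sits in the augmented column, so rank(P) = 2 but rank([P|b]) = 3.
Since the ranks differ, the system is inconsistent.

no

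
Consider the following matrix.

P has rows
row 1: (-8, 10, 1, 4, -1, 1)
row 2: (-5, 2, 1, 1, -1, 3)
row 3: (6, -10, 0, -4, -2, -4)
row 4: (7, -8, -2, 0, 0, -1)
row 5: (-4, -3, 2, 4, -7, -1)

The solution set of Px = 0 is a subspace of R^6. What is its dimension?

1

Row reduce to echelon form.
R2 ← R2 − (5/8)·R1: [0, -17/4, 3/8, -3/2, -3/8, 19/8]
R3 ← R3 + (3/4)·R1: [0, -5/2, 3/4, -1, -11/4, -13/4]
R4 ← R4 + (7/8)·R1: [0, 3/4, -9/8, 7/2, -7/8, -1/8]
R5 ← R5 − (1/2)·R1: [0, -8, 3/2, 2, -13/2, -3/2]
R3 ← R3 − (10/17)·R2: [0, 0, 9/17, -2/17, -43/17, -79/17]
R4 ← R4 + (3/17)·R2: [0, 0, -18/17, 55/17, -16/17, 5/17]
R5 ← R5 − (32/17)·R2: [0, 0, 27/34, 82/17, -197/34, -203/34]
R4 ← R4 + (2)·R3: [0, 0, 0, 3, -6, -9]
R5 ← R5 − (3/2)·R3: [0, 0, 0, 5, -2, 1]
R5 ← R5 − (5/3)·R4: [0, 0, 0, 0, 8, 16]
5 nonzero rows, so rank(P) = 5.
P has 6 columns; by rank–nullity, nullity = 6 − 5 = 1.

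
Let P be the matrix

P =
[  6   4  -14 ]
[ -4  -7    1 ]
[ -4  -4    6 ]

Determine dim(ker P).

Row reduce to echelon form.
R2 ← R2 + (2/3)·R1: [0, -13/3, -25/3]
R3 ← R3 + (2/3)·R1: [0, -4/3, -10/3]
R3 ← R3 − (4/13)·R2: [0, 0, -10/13]
3 nonzero rows, so rank(P) = 3.
P has 3 columns; by rank–nullity, nullity = 3 − 3 = 0.

0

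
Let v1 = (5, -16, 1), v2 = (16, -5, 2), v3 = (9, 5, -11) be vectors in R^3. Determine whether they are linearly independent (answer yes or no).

Form the matrix with these vectors as rows and row reduce.
R2 ← R2 − (16/5)·R1: [0, 231/5, -6/5]
R3 ← R3 − (9/5)·R1: [0, 169/5, -64/5]
R3 ← R3 − (169/231)·R2: [0, 0, -918/77]
3 nonzero rows, so the 3 vectors span a space of dimension 3.
Since 3 = 3, the vectors are linearly independent.

yes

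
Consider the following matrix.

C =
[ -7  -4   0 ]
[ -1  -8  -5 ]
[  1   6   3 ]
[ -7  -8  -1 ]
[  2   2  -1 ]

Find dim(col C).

Row reduce to echelon form.
R2 ← R2 − (1/7)·R1: [0, -52/7, -5]
R3 ← R3 + (1/7)·R1: [0, 38/7, 3]
R4 ← R4 − R1: [0, -4, -1]
R5 ← R5 + (2/7)·R1: [0, 6/7, -1]
R3 ← R3 + (19/26)·R2: [0, 0, -17/26]
R4 ← R4 − (7/13)·R2: [0, 0, 22/13]
R5 ← R5 + (3/26)·R2: [0, 0, -41/26]
R4 ← R4 + (44/17)·R3: [0, 0, 0]
R5 ← R5 − (41/17)·R3: [0, 0, 0]
Echelon form has 3 nonzero rows, so rank(C) = 3.
The column space has dimension equal to the rank: 3.

3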